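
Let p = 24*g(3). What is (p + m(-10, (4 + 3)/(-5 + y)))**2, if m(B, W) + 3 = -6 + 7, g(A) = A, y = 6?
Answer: 4900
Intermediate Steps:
m(B, W) = -2 (m(B, W) = -3 + (-6 + 7) = -3 + 1 = -2)
p = 72 (p = 24*3 = 72)
(p + m(-10, (4 + 3)/(-5 + y)))**2 = (72 - 2)**2 = 70**2 = 4900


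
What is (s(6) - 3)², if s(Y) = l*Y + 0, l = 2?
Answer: 81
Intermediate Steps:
s(Y) = 2*Y (s(Y) = 2*Y + 0 = 2*Y)
(s(6) - 3)² = (2*6 - 3)² = (12 - 3)² = 9² = 81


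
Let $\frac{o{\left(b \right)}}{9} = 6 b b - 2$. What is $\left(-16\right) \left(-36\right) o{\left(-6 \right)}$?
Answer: $1109376$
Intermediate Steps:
$o{\left(b \right)} = -18 + 54 b^{2}$ ($o{\left(b \right)} = 9 \left(6 b b - 2\right) = 9 \left(6 b^{2} - 2\right) = 9 \left(-2 + 6 b^{2}\right) = -18 + 54 b^{2}$)
$\left(-16\right) \left(-36\right) o{\left(-6 \right)} = \left(-16\right) \left(-36\right) \left(-18 + 54 \left(-6\right)^{2}\right) = 576 \left(-18 + 54 \cdot 36\right) = 576 \left(-18 + 1944\right) = 576 \cdot 1926 = 1109376$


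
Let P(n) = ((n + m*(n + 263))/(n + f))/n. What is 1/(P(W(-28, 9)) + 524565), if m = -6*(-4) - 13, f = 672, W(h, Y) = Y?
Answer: 6129/3215061886 ≈ 1.9063e-6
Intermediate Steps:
m = 11 (m = 24 - 13 = 11)
P(n) = (2893 + 12*n)/(n*(672 + n)) (P(n) = ((n + 11*(n + 263))/(n + 672))/n = ((n + 11*(263 + n))/(672 + n))/n = ((n + (2893 + 11*n))/(672 + n))/n = ((2893 + 12*n)/(672 + n))/n = (2893 + 12*n)/(n*(672 + n)))
1/(P(W(-28, 9)) + 524565) = 1/((2893 + 12*9)/(9*(672 + 9)) + 524565) = 1/((1/9)*(2893 + 108)/681 + 524565) = 1/((1/9)*(1/681)*3001 + 524565) = 1/(3001/6129 + 524565) = 1/(3215061886/6129) = 6129/3215061886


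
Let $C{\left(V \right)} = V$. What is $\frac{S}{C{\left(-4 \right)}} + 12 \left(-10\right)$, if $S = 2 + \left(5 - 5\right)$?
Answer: $- \frac{241}{2} \approx -120.5$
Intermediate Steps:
$S = 2$ ($S = 2 + 0 = 2$)
$\frac{S}{C{\left(-4 \right)}} + 12 \left(-10\right) = \frac{2}{-4} + 12 \left(-10\right) = 2 \left(- \frac{1}{4}\right) - 120 = - \frac{1}{2} - 120 = - \frac{241}{2}$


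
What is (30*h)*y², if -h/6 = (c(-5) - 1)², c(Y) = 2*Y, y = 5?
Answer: -544500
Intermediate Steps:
h = -726 (h = -6*(2*(-5) - 1)² = -6*(-10 - 1)² = -6*(-11)² = -6*121 = -726)
(30*h)*y² = (30*(-726))*5² = -21780*25 = -544500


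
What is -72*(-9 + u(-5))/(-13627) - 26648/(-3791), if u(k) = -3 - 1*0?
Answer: 359856872/51659957 ≈ 6.9659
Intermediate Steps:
u(k) = -3 (u(k) = -3 + 0 = -3)
-72*(-9 + u(-5))/(-13627) - 26648/(-3791) = -72*(-9 - 3)/(-13627) - 26648/(-3791) = -72*(-12)*(-1/13627) - 26648*(-1/3791) = 864*(-1/13627) + 26648/3791 = -864/13627 + 26648/3791 = 359856872/51659957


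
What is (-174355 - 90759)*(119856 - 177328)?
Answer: 15236631808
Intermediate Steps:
(-174355 - 90759)*(119856 - 177328) = -265114*(-57472) = 15236631808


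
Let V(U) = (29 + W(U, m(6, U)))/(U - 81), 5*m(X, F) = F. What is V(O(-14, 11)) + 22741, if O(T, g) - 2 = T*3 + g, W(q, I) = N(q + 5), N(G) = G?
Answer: 500301/22 ≈ 22741.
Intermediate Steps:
m(X, F) = F/5
W(q, I) = 5 + q (W(q, I) = q + 5 = 5 + q)
O(T, g) = 2 + g + 3*T (O(T, g) = 2 + (T*3 + g) = 2 + (3*T + g) = 2 + (g + 3*T) = 2 + g + 3*T)
V(U) = (34 + U)/(-81 + U) (V(U) = (29 + (5 + U))/(U - 81) = (34 + U)/(-81 + U))
V(O(-14, 11)) + 22741 = (34 + (2 + 11 + 3*(-14)))/(-81 + (2 + 11 + 3*(-14))) + 22741 = (34 + (2 + 11 - 42))/(-81 + (2 + 11 - 42)) + 22741 = (34 - 29)/(-81 - 29) + 22741 = 5/(-110) + 22741 = -1/110*5 + 22741 = -1/22 + 22741 = 500301/22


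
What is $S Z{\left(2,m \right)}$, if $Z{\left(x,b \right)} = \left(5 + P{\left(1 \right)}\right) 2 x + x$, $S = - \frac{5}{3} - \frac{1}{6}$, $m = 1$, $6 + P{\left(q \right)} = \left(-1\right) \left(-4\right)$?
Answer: $- \frac{77}{3} \approx -25.667$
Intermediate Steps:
$P{\left(q \right)} = -2$ ($P{\left(q \right)} = -6 - -4 = -6 + 4 = -2$)
$S = - \frac{11}{6}$ ($S = \left(-5\right) \frac{1}{3} - \frac{1}{6} = - \frac{5}{3} - \frac{1}{6} = - \frac{11}{6} \approx -1.8333$)
$Z{\left(x,b \right)} = 7 x$ ($Z{\left(x,b \right)} = \left(5 - 2\right) 2 x + x = 3 \cdot 2 x + x = 6 x + x = 7 x$)
$S Z{\left(2,m \right)} = - \frac{11 \cdot 7 \cdot 2}{6} = \left(- \frac{11}{6}\right) 14 = - \frac{77}{3}$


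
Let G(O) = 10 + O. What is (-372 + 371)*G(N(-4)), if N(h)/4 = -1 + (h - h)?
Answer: -6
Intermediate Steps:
N(h) = -4 (N(h) = 4*(-1 + (h - h)) = 4*(-1 + 0) = 4*(-1) = -4)
(-372 + 371)*G(N(-4)) = (-372 + 371)*(10 - 4) = -1*6 = -6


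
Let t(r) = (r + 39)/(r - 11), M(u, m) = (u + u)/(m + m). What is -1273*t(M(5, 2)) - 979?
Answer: 89016/17 ≈ 5236.2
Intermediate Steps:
M(u, m) = u/m (M(u, m) = (2*u)/((2*m)) = (2*u)*(1/(2*m)) = u/m)
t(r) = (39 + r)/(-11 + r)
-1273*t(M(5, 2)) - 979 = -1273*(39 + 5/2)/(-11 + 5/2) - 979 = -1273*83/((-17/2)*2) - 979 = -(-2546)*83/(17*2) - 979 = -1273*(-83/17) - 979 = 105659/17 - 979 = 89016/17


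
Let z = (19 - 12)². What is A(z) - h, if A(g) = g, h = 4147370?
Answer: -4147321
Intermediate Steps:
z = 49 (z = 7² = 49)
A(z) - h = 49 - 1*4147370 = 49 - 4147370 = -4147321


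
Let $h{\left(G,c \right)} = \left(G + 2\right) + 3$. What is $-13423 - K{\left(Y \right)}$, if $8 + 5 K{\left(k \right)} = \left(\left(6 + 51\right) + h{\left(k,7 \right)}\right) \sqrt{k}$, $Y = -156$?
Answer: $- \frac{67107}{5} + \frac{188 i \sqrt{39}}{5} \approx -13421.0 + 234.81 i$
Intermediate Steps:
$h{\left(G,c \right)} = 5 + G$ ($h{\left(G,c \right)} = \left(2 + G\right) + 3 = 5 + G$)
$K{\left(k \right)} = - \frac{8}{5} + \frac{\sqrt{k} \left(62 + k\right)}{5}$ ($K{\left(k \right)} = - \frac{8}{5} + \frac{\left(\left(6 + 51\right) + \left(5 + k\right)\right) \sqrt{k}}{5} = - \frac{8}{5} + \frac{\left(57 + \left(5 + k\right)\right) \sqrt{k}}{5} = - \frac{8}{5} + \frac{\left(62 + k\right) \sqrt{k}}{5} = - \frac{8}{5} + \frac{\sqrt{k} \left(62 + k\right)}{5}$)
$-13423 - K{\left(Y \right)} = -13423 - \left(- \frac{8}{5} + \frac{\left(-156\right)^{\frac{3}{2}}}{5} + \frac{62 \sqrt{-156}}{5}\right) = -13423 - \left(- \frac{8}{5} + \frac{\left(-312\right) i \sqrt{39}}{5} + \frac{62 \cdot 2 i \sqrt{39}}{5}\right) = -13423 - \left(- \frac{8}{5} - \frac{312 i \sqrt{39}}{5} + \frac{124 i \sqrt{39}}{5}\right) = -13423 - \left(- \frac{8}{5} - \frac{188 i \sqrt{39}}{5}\right) = -13423 + \left(\frac{8}{5} + \frac{188 i \sqrt{39}}{5}\right) = - \frac{67107}{5} + \frac{188 i \sqrt{39}}{5}$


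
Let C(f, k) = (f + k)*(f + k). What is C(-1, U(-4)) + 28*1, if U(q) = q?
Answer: 53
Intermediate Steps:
C(f, k) = (f + k)²
C(-1, U(-4)) + 28*1 = (-1 - 4)² + 28*1 = (-5)² + 28 = 25 + 28 = 53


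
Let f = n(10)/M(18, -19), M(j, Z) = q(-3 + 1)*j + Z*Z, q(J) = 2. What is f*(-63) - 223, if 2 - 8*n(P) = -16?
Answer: -354691/1588 ≈ -223.36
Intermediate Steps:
n(P) = 9/4 (n(P) = 1/4 - 1/8*(-16) = 1/4 + 2 = 9/4)
M(j, Z) = Z**2 + 2*j (M(j, Z) = 2*j + Z*Z = 2*j + Z**2 = Z**2 + 2*j)
f = 9/1588 (f = 9/(4*((-19)**2 + 2*18)) = 9/(4*(361 + 36)) = (9/4)/397 = (9/4)*(1/397) = 9/1588 ≈ 0.0056675)
f*(-63) - 223 = (9/1588)*(-63) - 223 = -567/1588 - 223 = -354691/1588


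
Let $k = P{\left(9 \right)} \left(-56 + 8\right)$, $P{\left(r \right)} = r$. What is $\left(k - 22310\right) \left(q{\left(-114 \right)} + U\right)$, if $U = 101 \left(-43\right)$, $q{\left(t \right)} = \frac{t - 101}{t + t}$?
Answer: $\frac{11257164919}{114} \approx 9.8747 \cdot 10^{7}$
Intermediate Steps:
$q{\left(t \right)} = \frac{-101 + t}{2 t}$
$U = -4343$
$k = -432$ ($k = 9 \left(-56 + 8\right) = 9 \left(-48\right) = -432$)
$\left(k - 22310\right) \left(q{\left(-114 \right)} + U\right) = \left(-432 - 22310\right) \left(\frac{-101 - 114}{2 \left(-114\right)} - 4343\right) = - 22742 \left(\frac{1}{2} \left(- \frac{1}{114}\right) \left(-215\right) - 4343\right) = - 22742 \left(\frac{215}{228} - 4343\right) = \left(-22742\right) \left(- \frac{989989}{228}\right) = \frac{11257164919}{114}$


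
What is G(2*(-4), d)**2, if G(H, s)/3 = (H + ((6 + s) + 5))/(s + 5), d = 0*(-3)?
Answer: 81/25 ≈ 3.2400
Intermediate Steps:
d = 0
G(H, s) = 3*(11 + H + s)/(5 + s) (G(H, s) = 3*((H + ((6 + s) + 5))/(s + 5)) = 3*((H + (11 + s))/(5 + s)) = 3*((11 + H + s)/(5 + s)) = 3*(11 + H + s)/(5 + s))
G(2*(-4), d)**2 = (3*(11 + 2*(-4) + 0)/(5 + 0))**2 = (3*(11 - 8 + 0)/5)**2 = (3*(1/5)*3)**2 = (9/5)**2 = 81/25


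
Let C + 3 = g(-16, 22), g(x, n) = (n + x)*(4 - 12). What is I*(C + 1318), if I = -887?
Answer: -1123829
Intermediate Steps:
g(x, n) = -8*n - 8*x (g(x, n) = (n + x)*(-8) = -8*n - 8*x)
C = -51 (C = -3 + (-8*22 - 8*(-16)) = -3 + (-176 + 128) = -3 - 48 = -51)
I*(C + 1318) = -887*(-51 + 1318) = -887*1267 = -1123829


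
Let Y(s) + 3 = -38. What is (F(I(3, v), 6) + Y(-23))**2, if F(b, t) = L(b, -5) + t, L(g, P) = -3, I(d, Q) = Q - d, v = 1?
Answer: 1444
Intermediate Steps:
Y(s) = -41 (Y(s) = -3 - 38 = -41)
F(b, t) = -3 + t
(F(I(3, v), 6) + Y(-23))**2 = ((-3 + 6) - 41)**2 = (3 - 41)**2 = (-38)**2 = 1444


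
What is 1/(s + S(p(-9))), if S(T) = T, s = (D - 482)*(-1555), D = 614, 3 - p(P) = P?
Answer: -1/205248 ≈ -4.8722e-6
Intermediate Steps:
p(P) = 3 - P
s = -205260 (s = (614 - 482)*(-1555) = 132*(-1555) = -205260)
1/(s + S(p(-9))) = 1/(-205260 + (3 - 1*(-9))) = 1/(-205260 + (3 + 9)) = 1/(-205260 + 12) = 1/(-205248) = -1/205248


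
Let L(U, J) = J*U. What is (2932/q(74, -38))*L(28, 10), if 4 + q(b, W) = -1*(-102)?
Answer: 58640/7 ≈ 8377.1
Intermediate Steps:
q(b, W) = 98 (q(b, W) = -4 - 1*(-102) = -4 + 102 = 98)
(2932/q(74, -38))*L(28, 10) = (2932/98)*(10*28) = (2932*(1/98))*280 = (1466/49)*280 = 58640/7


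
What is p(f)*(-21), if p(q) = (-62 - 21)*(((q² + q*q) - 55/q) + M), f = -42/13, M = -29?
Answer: 5243027/338 ≈ 15512.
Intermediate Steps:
f = -42/13 (f = -42*1/13 = -42/13 ≈ -3.2308)
p(q) = 2407 - 166*q² + 4565/q (p(q) = (-62 - 21)*(((q² + q*q) - 55/q) - 29) = -83*(((q² + q²) - 55/q) - 29) = -83*((2*q² - 55/q) - 29) = -83*((-55/q + 2*q²) - 29) = -83*(-29 - 55/q + 2*q²) = 2407 - 166*q² + 4565/q)
p(f)*(-21) = (2407 - 166*(-42/13)² + 4565/(-42/13))*(-21) = (2407 - 166*1764/169 + 4565*(-13/42))*(-21) = (2407 - 292824/169 - 59345/42)*(-21) = -5243027/7098*(-21) = 5243027/338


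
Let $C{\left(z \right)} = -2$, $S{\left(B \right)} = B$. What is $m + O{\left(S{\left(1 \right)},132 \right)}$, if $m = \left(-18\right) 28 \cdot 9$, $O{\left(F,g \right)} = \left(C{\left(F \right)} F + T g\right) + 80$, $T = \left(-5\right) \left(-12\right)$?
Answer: $3462$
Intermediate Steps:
$T = 60$
$O{\left(F,g \right)} = 80 - 2 F + 60 g$ ($O{\left(F,g \right)} = \left(- 2 F + 60 g\right) + 80 = 80 - 2 F + 60 g$)
$m = -4536$ ($m = \left(-504\right) 9 = -4536$)
$m + O{\left(S{\left(1 \right)},132 \right)} = -4536 + \left(80 - 2 + 60 \cdot 132\right) = -4536 + \left(80 - 2 + 7920\right) = -4536 + 7998 = 3462$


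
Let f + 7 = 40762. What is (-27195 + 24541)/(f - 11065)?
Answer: -1327/14845 ≈ -0.089390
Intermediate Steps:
f = 40755 (f = -7 + 40762 = 40755)
(-27195 + 24541)/(f - 11065) = (-27195 + 24541)/(40755 - 11065) = -2654/29690 = -2654*1/29690 = -1327/14845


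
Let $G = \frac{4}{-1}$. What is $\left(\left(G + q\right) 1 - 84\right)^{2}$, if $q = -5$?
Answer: $8649$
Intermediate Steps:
$G = -4$ ($G = 4 \left(-1\right) = -4$)
$\left(\left(G + q\right) 1 - 84\right)^{2} = \left(\left(-4 - 5\right) 1 - 84\right)^{2} = \left(\left(-9\right) 1 - 84\right)^{2} = \left(-9 - 84\right)^{2} = \left(-93\right)^{2} = 8649$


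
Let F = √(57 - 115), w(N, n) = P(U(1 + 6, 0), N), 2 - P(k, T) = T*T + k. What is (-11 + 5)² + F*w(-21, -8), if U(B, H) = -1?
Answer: 36 - 438*I*√58 ≈ 36.0 - 3335.7*I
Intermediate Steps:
P(k, T) = 2 - k - T² (P(k, T) = 2 - (T*T + k) = 2 - (T² + k) = 2 - (k + T²) = 2 + (-k - T²) = 2 - k - T²)
w(N, n) = 3 - N² (w(N, n) = 2 - 1*(-1) - N² = 2 + 1 - N² = 3 - N²)
F = I*√58 (F = √(-58) = I*√58 ≈ 7.6158*I)
(-11 + 5)² + F*w(-21, -8) = (-11 + 5)² + (I*√58)*(3 - 1*(-21)²) = (-6)² + (I*√58)*(3 - 1*441) = 36 + (I*√58)*(3 - 441) = 36 + (I*√58)*(-438) = 36 - 438*I*√58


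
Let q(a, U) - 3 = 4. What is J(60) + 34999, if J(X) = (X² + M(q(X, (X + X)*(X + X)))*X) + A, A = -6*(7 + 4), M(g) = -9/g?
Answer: 269191/7 ≈ 38456.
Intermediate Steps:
q(a, U) = 7 (q(a, U) = 3 + 4 = 7)
A = -66 (A = -6*11 = -66)
J(X) = -66 + X² - 9*X/7 (J(X) = (X² + (-9/7)*X) - 66 = (X² + (-9*⅐)*X) - 66 = (X² - 9*X/7) - 66 = -66 + X² - 9*X/7)
J(60) + 34999 = (-66 + 60² - 9/7*60) + 34999 = (-66 + 3600 - 540/7) + 34999 = 24198/7 + 34999 = 269191/7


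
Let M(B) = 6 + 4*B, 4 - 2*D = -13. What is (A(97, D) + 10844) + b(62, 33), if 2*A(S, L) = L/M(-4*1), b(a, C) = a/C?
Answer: 14315999/1320 ≈ 10845.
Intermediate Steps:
D = 17/2 (D = 2 - ½*(-13) = 2 + 13/2 = 17/2 ≈ 8.5000)
A(S, L) = -L/20 (A(S, L) = (L/(6 + 4*(-4*1)))/2 = (L/(6 + 4*(-4)))/2 = (L/(6 - 16))/2 = (L/(-10))/2 = (L*(-⅒))/2 = (-L/10)/2 = -L/20)
(A(97, D) + 10844) + b(62, 33) = (-1/20*17/2 + 10844) + 62/33 = (-17/40 + 10844) + 62*(1/33) = 433743/40 + 62/33 = 14315999/1320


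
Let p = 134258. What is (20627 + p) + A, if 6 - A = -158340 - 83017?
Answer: 396248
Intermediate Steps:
A = 241363 (A = 6 - (-158340 - 83017) = 6 - 1*(-241357) = 6 + 241357 = 241363)
(20627 + p) + A = (20627 + 134258) + 241363 = 154885 + 241363 = 396248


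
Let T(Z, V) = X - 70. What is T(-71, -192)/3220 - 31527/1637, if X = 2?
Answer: -25407064/1317785 ≈ -19.280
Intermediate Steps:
T(Z, V) = -68 (T(Z, V) = 2 - 70 = -68)
T(-71, -192)/3220 - 31527/1637 = -68/3220 - 31527/1637 = -68*1/3220 - 31527*1/1637 = -17/805 - 31527/1637 = -25407064/1317785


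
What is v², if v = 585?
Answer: 342225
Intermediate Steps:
v² = 585² = 342225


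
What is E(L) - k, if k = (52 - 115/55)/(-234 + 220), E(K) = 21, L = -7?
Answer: 3783/154 ≈ 24.565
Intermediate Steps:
k = -549/154 (k = (52 - 115*1/55)/(-14) = (52 - 23/11)*(-1/14) = (549/11)*(-1/14) = -549/154 ≈ -3.5649)
E(L) - k = 21 - 1*(-549/154) = 21 + 549/154 = 3783/154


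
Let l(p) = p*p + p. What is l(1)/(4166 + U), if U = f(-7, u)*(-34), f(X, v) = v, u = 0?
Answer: 1/2083 ≈ 0.00048008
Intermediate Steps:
U = 0 (U = 0*(-34) = 0)
l(p) = p + p² (l(p) = p² + p = p + p²)
l(1)/(4166 + U) = (1*(1 + 1))/(4166 + 0) = (1*2)/4166 = 2*(1/4166) = 1/2083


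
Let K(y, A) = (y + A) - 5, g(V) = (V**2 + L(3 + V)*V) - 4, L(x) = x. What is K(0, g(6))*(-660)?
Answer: -53460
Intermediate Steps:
g(V) = -4 + V**2 + V*(3 + V) (g(V) = (V**2 + (3 + V)*V) - 4 = (V**2 + V*(3 + V)) - 4 = -4 + V**2 + V*(3 + V))
K(y, A) = -5 + A + y (K(y, A) = (A + y) - 5 = -5 + A + y)
K(0, g(6))*(-660) = (-5 + (-4 + 6**2 + 6*(3 + 6)) + 0)*(-660) = (-5 + (-4 + 36 + 6*9) + 0)*(-660) = (-5 + (-4 + 36 + 54) + 0)*(-660) = (-5 + 86 + 0)*(-660) = 81*(-660) = -53460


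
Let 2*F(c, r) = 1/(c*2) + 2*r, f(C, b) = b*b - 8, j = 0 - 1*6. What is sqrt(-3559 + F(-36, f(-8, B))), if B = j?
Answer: I*sqrt(508465)/12 ≈ 59.422*I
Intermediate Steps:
j = -6 (j = 0 - 6 = -6)
B = -6
f(C, b) = -8 + b**2 (f(C, b) = b**2 - 8 = -8 + b**2)
F(c, r) = r + 1/(4*c) (F(c, r) = (1/(c*2) + 2*r)/2 = (1/(2*c) + 2*r)/2 = r + 1/(4*c))
sqrt(-3559 + F(-36, f(-8, B))) = sqrt(-3559 + ((-8 + (-6)**2) + (1/4)/(-36))) = sqrt(-3559 + ((-8 + 36) + (1/4)*(-1/36))) = sqrt(-3559 + (28 - 1/144)) = sqrt(-3559 + 4031/144) = sqrt(-508465/144) = I*sqrt(508465)/12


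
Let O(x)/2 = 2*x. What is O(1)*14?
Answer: 56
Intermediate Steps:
O(x) = 4*x (O(x) = 2*(2*x) = 4*x)
O(1)*14 = (4*1)*14 = 4*14 = 56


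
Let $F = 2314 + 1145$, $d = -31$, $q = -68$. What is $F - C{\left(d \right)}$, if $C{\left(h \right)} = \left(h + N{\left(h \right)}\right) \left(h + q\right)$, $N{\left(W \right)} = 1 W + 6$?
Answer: $-2085$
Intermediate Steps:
$N{\left(W \right)} = 6 + W$ ($N{\left(W \right)} = W + 6 = 6 + W$)
$F = 3459$
$C{\left(h \right)} = \left(-68 + h\right) \left(6 + 2 h\right)$ ($C{\left(h \right)} = \left(h + \left(6 + h\right)\right) \left(h - 68\right) = \left(6 + 2 h\right) \left(-68 + h\right) = \left(-68 + h\right) \left(6 + 2 h\right)$)
$F - C{\left(d \right)} = 3459 - \left(-408 - -4030 + 2 \left(-31\right)^{2}\right) = 3459 - \left(-408 + 4030 + 2 \cdot 961\right) = 3459 - \left(-408 + 4030 + 1922\right) = 3459 - 5544 = -2085$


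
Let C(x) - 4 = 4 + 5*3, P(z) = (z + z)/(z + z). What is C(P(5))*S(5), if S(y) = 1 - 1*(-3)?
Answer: 92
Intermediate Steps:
S(y) = 4 (S(y) = 1 + 3 = 4)
P(z) = 1 (P(z) = (2*z)/((2*z)) = (2*z)*(1/(2*z)) = 1)
C(x) = 23 (C(x) = 4 + (4 + 5*3) = 4 + (4 + 15) = 4 + 19 = 23)
C(P(5))*S(5) = 23*4 = 92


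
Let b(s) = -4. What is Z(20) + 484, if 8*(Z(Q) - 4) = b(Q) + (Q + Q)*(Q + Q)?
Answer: 1375/2 ≈ 687.50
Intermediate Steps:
Z(Q) = 7/2 + Q²/2 (Z(Q) = 4 + (-4 + (Q + Q)*(Q + Q))/8 = 4 + (-4 + (2*Q)*(2*Q))/8 = 4 + (-4 + 4*Q²)/8 = 4 + (-½ + Q²/2) = 7/2 + Q²/2)
Z(20) + 484 = (7/2 + (½)*20²) + 484 = (7/2 + (½)*400) + 484 = (7/2 + 200) + 484 = 407/2 + 484 = 1375/2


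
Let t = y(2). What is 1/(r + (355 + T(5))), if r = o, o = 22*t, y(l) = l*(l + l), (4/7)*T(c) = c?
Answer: 4/2159 ≈ 0.0018527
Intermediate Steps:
T(c) = 7*c/4
y(l) = 2*l² (y(l) = l*(2*l) = 2*l²)
t = 8 (t = 2*2² = 2*4 = 8)
o = 176 (o = 22*8 = 176)
r = 176
1/(r + (355 + T(5))) = 1/(176 + (355 + (7/4)*5)) = 1/(176 + (355 + 35/4)) = 1/(176 + 1455/4) = 1/(2159/4) = 4/2159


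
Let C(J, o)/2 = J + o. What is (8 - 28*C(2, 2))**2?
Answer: 46656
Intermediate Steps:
C(J, o) = 2*J + 2*o (C(J, o) = 2*(J + o) = 2*J + 2*o)
(8 - 28*C(2, 2))**2 = (8 - 28*(2*2 + 2*2))**2 = (8 - 28*(4 + 4))**2 = (8 - 28*8)**2 = (8 - 224)**2 = (-216)**2 = 46656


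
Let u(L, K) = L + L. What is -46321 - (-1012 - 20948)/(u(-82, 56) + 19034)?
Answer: -29135177/629 ≈ -46320.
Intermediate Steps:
u(L, K) = 2*L
-46321 - (-1012 - 20948)/(u(-82, 56) + 19034) = -46321 - (-1012 - 20948)/(2*(-82) + 19034) = -46321 - (-21960)/(-164 + 19034) = -46321 - (-21960)/18870 = -46321 - 1*(-732/629) = -46321 + 732/629 = -29135177/629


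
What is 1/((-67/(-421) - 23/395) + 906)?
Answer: 166295/150680052 ≈ 0.0011036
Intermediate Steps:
1/((-67/(-421) - 23/395) + 906) = 1/((-67*(-1/421) - 23*1/395) + 906) = 1/((67/421 - 23/395) + 906) = 1/(16782/166295 + 906) = 1/(150680052/166295) = 166295/150680052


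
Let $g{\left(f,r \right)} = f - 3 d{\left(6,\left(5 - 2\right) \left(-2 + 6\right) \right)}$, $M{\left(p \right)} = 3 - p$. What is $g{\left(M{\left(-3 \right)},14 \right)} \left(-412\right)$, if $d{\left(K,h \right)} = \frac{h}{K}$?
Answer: $0$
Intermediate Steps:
$g{\left(f,r \right)} = -6 + f$ ($g{\left(f,r \right)} = f - 3 \frac{\left(5 - 2\right) \left(-2 + 6\right)}{6} = f - 3 \cdot 3 \cdot 4 \cdot \frac{1}{6} = f - 3 \cdot 12 \cdot \frac{1}{6} = f - 6 = -6 + f$)
$g{\left(M{\left(-3 \right)},14 \right)} \left(-412\right) = \left(-6 + \left(3 - -3\right)\right) \left(-412\right) = \left(-6 + \left(3 + 3\right)\right) \left(-412\right) = \left(-6 + 6\right) \left(-412\right) = 0 \left(-412\right) = 0$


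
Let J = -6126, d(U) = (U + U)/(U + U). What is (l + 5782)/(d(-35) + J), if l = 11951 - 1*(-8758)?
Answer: -26491/6125 ≈ -4.3251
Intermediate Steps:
d(U) = 1 (d(U) = (2*U)/((2*U)) = (2*U)*(1/(2*U)) = 1)
l = 20709 (l = 11951 + 8758 = 20709)
(l + 5782)/(d(-35) + J) = (20709 + 5782)/(1 - 6126) = 26491/(-6125) = 26491*(-1/6125) = -26491/6125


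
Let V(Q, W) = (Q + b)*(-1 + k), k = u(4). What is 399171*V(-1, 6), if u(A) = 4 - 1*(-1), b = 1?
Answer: 0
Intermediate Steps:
u(A) = 5 (u(A) = 4 + 1 = 5)
k = 5
V(Q, W) = 4 + 4*Q (V(Q, W) = (Q + 1)*(-1 + 5) = (1 + Q)*4 = 4 + 4*Q)
399171*V(-1, 6) = 399171*(4 + 4*(-1)) = 399171*(4 - 4) = 399171*0 = 0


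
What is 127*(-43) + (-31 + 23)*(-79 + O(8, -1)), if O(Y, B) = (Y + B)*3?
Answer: -4997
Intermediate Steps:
O(Y, B) = 3*B + 3*Y (O(Y, B) = (B + Y)*3 = 3*B + 3*Y)
127*(-43) + (-31 + 23)*(-79 + O(8, -1)) = 127*(-43) + (-31 + 23)*(-79 + (3*(-1) + 3*8)) = -5461 - 8*(-79 + (-3 + 24)) = -5461 - 8*(-79 + 21) = -5461 - 8*(-58) = -5461 + 464 = -4997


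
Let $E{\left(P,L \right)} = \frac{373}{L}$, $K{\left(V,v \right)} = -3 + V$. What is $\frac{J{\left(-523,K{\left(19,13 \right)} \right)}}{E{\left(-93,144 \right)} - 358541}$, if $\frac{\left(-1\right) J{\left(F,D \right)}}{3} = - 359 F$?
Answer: $\frac{81111024}{51629531} \approx 1.571$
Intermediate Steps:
$J{\left(F,D \right)} = 1077 F$ ($J{\left(F,D \right)} = - 3 \left(- 359 F\right) = 1077 F$)
$\frac{J{\left(-523,K{\left(19,13 \right)} \right)}}{E{\left(-93,144 \right)} - 358541} = \frac{1077 \left(-523\right)}{\frac{373}{144} - 358541} = - \frac{563271}{373 \cdot \frac{1}{144} - 358541} = - \frac{563271}{\frac{373}{144} - 358541} = - \frac{563271}{- \frac{51629531}{144}} = \left(-563271\right) \left(- \frac{144}{51629531}\right) = \frac{81111024}{51629531}$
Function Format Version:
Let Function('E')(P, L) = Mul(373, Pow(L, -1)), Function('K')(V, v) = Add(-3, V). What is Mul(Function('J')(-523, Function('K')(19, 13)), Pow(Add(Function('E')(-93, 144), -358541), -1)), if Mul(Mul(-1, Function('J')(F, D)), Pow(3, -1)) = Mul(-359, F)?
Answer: Rational(81111024, 51629531) ≈ 1.5710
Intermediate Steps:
Function('J')(F, D) = Mul(1077, F) (Function('J')(F, D) = Mul(-3, Mul(-359, F)) = Mul(1077, F))
Mul(Function('J')(-523, Function('K')(19, 13)), Pow(Add(Function('E')(-93, 144), -358541), -1)) = Mul(Mul(1077, -523), Pow(Add(Mul(373, Pow(144, -1)), -358541), -1)) = Mul(-563271, Pow(Add(Mul(373, Rational(1, 144)), -358541), -1)) = Mul(-563271, Pow(Add(Rational(373, 144), -358541), -1)) = Mul(-563271, Pow(Rational(-51629531, 144), -1)) = Mul(-563271, Rational(-144, 51629531)) = Rational(81111024, 51629531)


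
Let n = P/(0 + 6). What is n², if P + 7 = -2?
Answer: 9/4 ≈ 2.2500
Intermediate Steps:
P = -9 (P = -7 - 2 = -9)
n = -3/2 (n = -9/(0 + 6) = -9/6 = -9*⅙ = -3/2 ≈ -1.5000)
n² = (-3/2)² = 9/4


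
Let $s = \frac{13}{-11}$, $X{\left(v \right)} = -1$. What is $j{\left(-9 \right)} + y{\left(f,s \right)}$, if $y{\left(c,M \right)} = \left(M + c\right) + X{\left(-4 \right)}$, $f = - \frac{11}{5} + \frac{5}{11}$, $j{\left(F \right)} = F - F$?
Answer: $- \frac{216}{55} \approx -3.9273$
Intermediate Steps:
$j{\left(F \right)} = 0$
$f = - \frac{96}{55}$ ($f = \left(-11\right) \frac{1}{5} + 5 \cdot \frac{1}{11} = - \frac{11}{5} + \frac{5}{11} = - \frac{96}{55} \approx -1.7455$)
$s = - \frac{13}{11}$ ($s = 13 \left(- \frac{1}{11}\right) = - \frac{13}{11} \approx -1.1818$)
$y{\left(c,M \right)} = -1 + M + c$ ($y{\left(c,M \right)} = \left(M + c\right) - 1 = -1 + M + c$)
$j{\left(-9 \right)} + y{\left(f,s \right)} = 0 - \frac{216}{55} = - \frac{216}{55}$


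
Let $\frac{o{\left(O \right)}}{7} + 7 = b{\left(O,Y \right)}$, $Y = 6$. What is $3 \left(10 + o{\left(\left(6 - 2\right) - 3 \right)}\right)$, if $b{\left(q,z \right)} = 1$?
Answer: $-96$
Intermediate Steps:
$o{\left(O \right)} = -42$ ($o{\left(O \right)} = -49 + 7 \cdot 1 = -49 + 7 = -42$)
$3 \left(10 + o{\left(\left(6 - 2\right) - 3 \right)}\right) = 3 \left(10 - 42\right) = 3 \left(-32\right) = -96$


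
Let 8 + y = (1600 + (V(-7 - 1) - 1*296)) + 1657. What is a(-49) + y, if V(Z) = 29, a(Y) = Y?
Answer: 2933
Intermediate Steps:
y = 2982 (y = -8 + ((1600 + (29 - 1*296)) + 1657) = -8 + ((1600 + (29 - 296)) + 1657) = -8 + ((1600 - 267) + 1657) = -8 + (1333 + 1657) = -8 + 2990 = 2982)
a(-49) + y = -49 + 2982 = 2933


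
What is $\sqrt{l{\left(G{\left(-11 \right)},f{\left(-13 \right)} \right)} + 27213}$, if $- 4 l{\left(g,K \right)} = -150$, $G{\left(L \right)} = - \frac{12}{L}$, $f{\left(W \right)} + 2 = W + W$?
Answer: $\frac{\sqrt{109002}}{2} \approx 165.08$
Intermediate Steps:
$f{\left(W \right)} = -2 + 2 W$ ($f{\left(W \right)} = -2 + \left(W + W\right) = -2 + 2 W$)
$l{\left(g,K \right)} = \frac{75}{2}$ ($l{\left(g,K \right)} = \left(- \frac{1}{4}\right) \left(-150\right) = \frac{75}{2}$)
$\sqrt{l{\left(G{\left(-11 \right)},f{\left(-13 \right)} \right)} + 27213} = \sqrt{\frac{75}{2} + 27213} = \sqrt{\frac{54501}{2}} = \frac{\sqrt{109002}}{2}$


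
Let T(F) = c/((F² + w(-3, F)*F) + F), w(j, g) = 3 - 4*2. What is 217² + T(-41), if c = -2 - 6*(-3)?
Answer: 86879221/1845 ≈ 47089.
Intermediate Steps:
w(j, g) = -5 (w(j, g) = 3 - 8 = -5)
c = 16 (c = -2 + 18 = 16)
T(F) = 16/(F² - 4*F) (T(F) = 16/((F² - 5*F) + F) = 16/(F² - 4*F))
217² + T(-41) = 217² + 16/(-41*(-4 - 41)) = 47089 + 16*(-1/41)/(-45) = 47089 + 16*(-1/41)*(-1/45) = 47089 + 16/1845 = 86879221/1845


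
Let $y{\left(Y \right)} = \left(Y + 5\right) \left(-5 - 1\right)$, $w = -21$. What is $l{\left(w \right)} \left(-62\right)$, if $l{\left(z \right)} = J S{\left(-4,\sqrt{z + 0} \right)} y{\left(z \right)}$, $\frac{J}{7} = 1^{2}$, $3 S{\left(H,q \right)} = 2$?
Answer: $-27776$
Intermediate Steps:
$S{\left(H,q \right)} = \frac{2}{3}$ ($S{\left(H,q \right)} = \frac{1}{3} \cdot 2 = \frac{2}{3}$)
$y{\left(Y \right)} = -30 - 6 Y$ ($y{\left(Y \right)} = \left(5 + Y\right) \left(-6\right) = -30 - 6 Y$)
$J = 7$ ($J = 7 \cdot 1^{2} = 7 \cdot 1 = 7$)
$l{\left(z \right)} = -140 - 28 z$ ($l{\left(z \right)} = 7 \cdot \frac{2}{3} \left(-30 - 6 z\right) = \frac{14 \left(-30 - 6 z\right)}{3} = -140 - 28 z$)
$l{\left(w \right)} \left(-62\right) = \left(-140 - -588\right) \left(-62\right) = \left(-140 + 588\right) \left(-62\right) = 448 \left(-62\right) = -27776$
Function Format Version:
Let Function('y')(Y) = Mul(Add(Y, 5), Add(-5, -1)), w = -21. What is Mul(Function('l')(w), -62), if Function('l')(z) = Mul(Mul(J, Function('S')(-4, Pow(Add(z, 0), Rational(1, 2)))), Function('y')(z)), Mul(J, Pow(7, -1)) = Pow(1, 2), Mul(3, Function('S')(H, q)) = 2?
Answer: -27776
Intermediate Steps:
Function('S')(H, q) = Rational(2, 3) (Function('S')(H, q) = Mul(Rational(1, 3), 2) = Rational(2, 3))
Function('y')(Y) = Add(-30, Mul(-6, Y)) (Function('y')(Y) = Mul(Add(5, Y), -6) = Add(-30, Mul(-6, Y)))
J = 7 (J = Mul(7, Pow(1, 2)) = Mul(7, 1) = 7)
Function('l')(z) = Add(-140, Mul(-28, z)) (Function('l')(z) = Mul(Mul(7, Rational(2, 3)), Add(-30, Mul(-6, z))) = Mul(Rational(14, 3), Add(-30, Mul(-6, z))) = Add(-140, Mul(-28, z)))
Mul(Function('l')(w), -62) = Mul(Add(-140, Mul(-28, -21)), -62) = Mul(Add(-140, 588), -62) = Mul(448, -62) = -27776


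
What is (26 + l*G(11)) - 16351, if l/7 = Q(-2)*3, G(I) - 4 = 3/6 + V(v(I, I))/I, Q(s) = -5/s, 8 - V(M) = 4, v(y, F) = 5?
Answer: -707065/44 ≈ -16070.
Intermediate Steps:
V(M) = 4 (V(M) = 8 - 1*4 = 8 - 4 = 4)
G(I) = 9/2 + 4/I (G(I) = 4 + (3/6 + 4/I) = 4 + (3*(⅙) + 4/I) = 4 + (½ + 4/I) = 9/2 + 4/I)
l = 105/2 (l = 7*(-5/(-2)*3) = 7*(-5*(-½)*3) = 7*((5/2)*3) = 7*(15/2) = 105/2 ≈ 52.500)
(26 + l*G(11)) - 16351 = (26 + 105*(9/2 + 4/11)/2) - 16351 = (26 + (105/2)*(107/22)) - 16351 = (26 + 11235/44) - 16351 = 12379/44 - 16351 = -707065/44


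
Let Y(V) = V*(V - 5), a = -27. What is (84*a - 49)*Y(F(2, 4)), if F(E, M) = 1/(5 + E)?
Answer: 11254/7 ≈ 1607.7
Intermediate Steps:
Y(V) = V*(-5 + V)
(84*a - 49)*Y(F(2, 4)) = (84*(-27) - 49)*((-5 + 1/(5 + 2))/(5 + 2)) = (-2268 - 49)*((-5 + 1/7)/7) = -331*(-5 + ⅐) = -331*(-34)/7 = -2317*(-34/49) = 11254/7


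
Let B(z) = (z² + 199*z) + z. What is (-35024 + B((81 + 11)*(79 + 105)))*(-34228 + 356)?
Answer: -9819755646720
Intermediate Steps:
B(z) = z² + 200*z
(-35024 + B((81 + 11)*(79 + 105)))*(-34228 + 356) = (-35024 + ((81 + 11)*(79 + 105))*(200 + (81 + 11)*(79 + 105)))*(-34228 + 356) = (-35024 + (92*184)*(200 + 92*184))*(-33872) = (-35024 + 16928*(200 + 16928))*(-33872) = (-35024 + 16928*17128)*(-33872) = (-35024 + 289942784)*(-33872) = 289907760*(-33872) = -9819755646720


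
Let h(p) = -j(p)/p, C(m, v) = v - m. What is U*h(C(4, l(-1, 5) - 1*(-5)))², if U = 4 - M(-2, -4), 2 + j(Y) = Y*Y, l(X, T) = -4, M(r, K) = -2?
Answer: 98/3 ≈ 32.667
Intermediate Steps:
j(Y) = -2 + Y² (j(Y) = -2 + Y*Y = -2 + Y²)
h(p) = -(-2 + p²)/p
U = 6 (U = 4 - 1*(-2) = 4 + 2 = 6)
U*h(C(4, l(-1, 5) - 1*(-5)))² = 6*(-((-4 - 1*(-5)) - 1*4) + 2/((-4 - 1*(-5)) - 1*4))² = 6*(-((-4 + 5) - 4) + 2/((-4 + 5) - 4))² = 6*(-(1 - 4) + 2/(1 - 4))² = 6*(-1*(-3) + 2/(-3))² = 6*(3 + 2*(-⅓))² = 6*(3 - ⅔)² = 6*(7/3)² = 6*(49/9) = 98/3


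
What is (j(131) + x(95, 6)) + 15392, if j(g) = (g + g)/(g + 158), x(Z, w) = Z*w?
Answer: 4613280/289 ≈ 15963.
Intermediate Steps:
j(g) = 2*g/(158 + g) (j(g) = (2*g)/(158 + g) = 2*g/(158 + g))
(j(131) + x(95, 6)) + 15392 = (2*131/(158 + 131) + 95*6) + 15392 = (2*131/289 + 570) + 15392 = (2*131*(1/289) + 570) + 15392 = (262/289 + 570) + 15392 = 164992/289 + 15392 = 4613280/289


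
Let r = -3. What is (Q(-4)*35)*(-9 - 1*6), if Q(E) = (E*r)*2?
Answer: -12600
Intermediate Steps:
Q(E) = -6*E (Q(E) = (E*(-3))*2 = -3*E*2 = -6*E)
(Q(-4)*35)*(-9 - 1*6) = (-6*(-4)*35)*(-9 - 1*6) = (24*35)*(-9 - 6) = 840*(-15) = -12600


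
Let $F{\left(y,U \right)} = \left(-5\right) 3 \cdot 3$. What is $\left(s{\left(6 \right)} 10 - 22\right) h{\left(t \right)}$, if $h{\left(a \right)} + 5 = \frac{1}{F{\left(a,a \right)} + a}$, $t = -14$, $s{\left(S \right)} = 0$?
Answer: $\frac{6512}{59} \approx 110.37$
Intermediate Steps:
$F{\left(y,U \right)} = -45$ ($F{\left(y,U \right)} = \left(-15\right) 3 = -45$)
$h{\left(a \right)} = -5 + \frac{1}{-45 + a}$
$\left(s{\left(6 \right)} 10 - 22\right) h{\left(t \right)} = \left(0 \cdot 10 - 22\right) \frac{226 - -70}{-45 - 14} = \left(0 - 22\right) \frac{226 + 70}{-59} = - 22 \left(\left(- \frac{1}{59}\right) 296\right) = \left(-22\right) \left(- \frac{296}{59}\right) = \frac{6512}{59}$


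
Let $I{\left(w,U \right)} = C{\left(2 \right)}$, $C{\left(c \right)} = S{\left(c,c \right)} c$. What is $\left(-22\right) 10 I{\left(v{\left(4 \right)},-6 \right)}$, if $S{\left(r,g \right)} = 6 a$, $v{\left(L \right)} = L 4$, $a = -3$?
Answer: $7920$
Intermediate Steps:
$v{\left(L \right)} = 4 L$
$S{\left(r,g \right)} = -18$ ($S{\left(r,g \right)} = 6 \left(-3\right) = -18$)
$C{\left(c \right)} = - 18 c$
$I{\left(w,U \right)} = -36$ ($I{\left(w,U \right)} = \left(-18\right) 2 = -36$)
$\left(-22\right) 10 I{\left(v{\left(4 \right)},-6 \right)} = \left(-22\right) 10 \left(-36\right) = \left(-220\right) \left(-36\right) = 7920$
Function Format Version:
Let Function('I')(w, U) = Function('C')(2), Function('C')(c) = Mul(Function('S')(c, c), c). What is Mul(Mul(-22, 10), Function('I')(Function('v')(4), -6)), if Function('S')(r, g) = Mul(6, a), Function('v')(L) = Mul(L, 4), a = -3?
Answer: 7920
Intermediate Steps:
Function('v')(L) = Mul(4, L)
Function('S')(r, g) = -18 (Function('S')(r, g) = Mul(6, -3) = -18)
Function('C')(c) = Mul(-18, c)
Function('I')(w, U) = -36 (Function('I')(w, U) = Mul(-18, 2) = -36)
Mul(Mul(-22, 10), Function('I')(Function('v')(4), -6)) = Mul(Mul(-22, 10), -36) = Mul(-220, -36) = 7920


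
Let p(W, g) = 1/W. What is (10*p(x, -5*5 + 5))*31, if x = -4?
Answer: -155/2 ≈ -77.500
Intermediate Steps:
(10*p(x, -5*5 + 5))*31 = (10/(-4))*31 = (10*(-¼))*31 = -5/2*31 = -155/2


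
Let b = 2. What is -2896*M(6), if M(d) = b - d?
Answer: 11584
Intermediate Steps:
M(d) = 2 - d
-2896*M(6) = -2896*(2 - 1*6) = -2896*(2 - 6) = -2896*(-4) = 11584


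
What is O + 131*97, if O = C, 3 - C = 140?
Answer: 12570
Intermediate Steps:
C = -137 (C = 3 - 1*140 = 3 - 140 = -137)
O = -137
O + 131*97 = -137 + 131*97 = -137 + 12707 = 12570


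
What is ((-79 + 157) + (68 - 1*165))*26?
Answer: -494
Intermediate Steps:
((-79 + 157) + (68 - 1*165))*26 = (78 + (68 - 165))*26 = (78 - 97)*26 = -19*26 = -494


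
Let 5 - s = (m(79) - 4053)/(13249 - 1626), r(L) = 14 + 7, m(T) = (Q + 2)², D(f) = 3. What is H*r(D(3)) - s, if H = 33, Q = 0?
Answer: 7992575/11623 ≈ 687.65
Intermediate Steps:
m(T) = 4 (m(T) = (0 + 2)² = 2² = 4)
r(L) = 21
s = 62164/11623 (s = 5 - (4 - 4053)/(13249 - 1626) = 5 - (-4049)/11623 = 5 - 1*(-4049/11623) = 5 + 4049/11623 = 62164/11623 ≈ 5.3484)
H*r(D(3)) - s = 33*21 - 1*62164/11623 = 693 - 62164/11623 = 7992575/11623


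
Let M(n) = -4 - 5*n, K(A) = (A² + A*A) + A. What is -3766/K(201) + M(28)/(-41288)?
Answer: -1382944/32158191 ≈ -0.043004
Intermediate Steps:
K(A) = A + 2*A² (K(A) = (A² + A²) + A = 2*A² + A = A + 2*A²)
-3766/K(201) + M(28)/(-41288) = -3766*1/(201*(1 + 2*201)) + (-4 - 5*28)/(-41288) = -3766*1/(201*(1 + 402)) + (-4 - 140)*(-1/41288) = -3766/(201*403) - 144*(-1/41288) = -3766/81003 + 18/5161 = -1382944/32158191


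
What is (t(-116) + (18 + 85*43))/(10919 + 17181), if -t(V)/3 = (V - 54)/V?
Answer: 212779/1629800 ≈ 0.13056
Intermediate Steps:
t(V) = -3*(-54 + V)/V (t(V) = -3*(V - 54)/V = -3*(-54 + V)/V)
(t(-116) + (18 + 85*43))/(10919 + 17181) = ((-3 + 162/(-116)) + (18 + 85*43))/(10919 + 17181) = ((-3 + 162*(-1/116)) + (18 + 3655))/28100 = ((-3 - 81/58) + 3673)*(1/28100) = (-255/58 + 3673)*(1/28100) = (212779/58)*(1/28100) = 212779/1629800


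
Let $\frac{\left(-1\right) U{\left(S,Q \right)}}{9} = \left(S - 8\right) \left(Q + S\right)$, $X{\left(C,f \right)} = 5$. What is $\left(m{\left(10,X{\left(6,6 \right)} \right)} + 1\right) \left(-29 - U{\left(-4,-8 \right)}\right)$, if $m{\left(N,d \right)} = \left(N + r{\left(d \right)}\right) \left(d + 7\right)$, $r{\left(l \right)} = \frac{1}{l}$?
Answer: $\frac{781739}{5} \approx 1.5635 \cdot 10^{5}$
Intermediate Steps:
$U{\left(S,Q \right)} = - 9 \left(-8 + S\right) \left(Q + S\right)$ ($U{\left(S,Q \right)} = - 9 \left(S - 8\right) \left(Q + S\right) = - 9 \left(-8 + S\right) \left(Q + S\right)$)
$m{\left(N,d \right)} = \left(7 + d\right) \left(N + \frac{1}{d}\right)$ ($m{\left(N,d \right)} = \left(N + \frac{1}{d}\right) \left(d + 7\right) = \left(N + \frac{1}{d}\right) \left(7 + d\right) = \left(7 + d\right) \left(N + \frac{1}{d}\right)$)
$\left(m{\left(10,X{\left(6,6 \right)} \right)} + 1\right) \left(-29 - U{\left(-4,-8 \right)}\right) = \left(\left(1 + 7 \cdot 10 + \frac{7}{5} + 10 \cdot 5\right) + 1\right) \left(-29 - \left(- 9 \left(-4\right)^{2} + 72 \left(-8\right) + 72 \left(-4\right) - \left(-72\right) \left(-4\right)\right)\right) = \left(\left(1 + 70 + 7 \cdot \frac{1}{5} + 50\right) + 1\right) \left(-29 - \left(\left(-9\right) 16 - 576 - 288 - 288\right)\right) = \left(\left(1 + 70 + \frac{7}{5} + 50\right) + 1\right) \left(-29 - \left(-144 - 576 - 288 - 288\right)\right) = \left(\frac{612}{5} + 1\right) \left(-29 - -1296\right) = \frac{617 \left(-29 + 1296\right)}{5} = \frac{617}{5} \cdot 1267 = \frac{781739}{5}$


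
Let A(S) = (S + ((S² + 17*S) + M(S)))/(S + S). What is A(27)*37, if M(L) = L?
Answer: 851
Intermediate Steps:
A(S) = (S² + 19*S)/(2*S) (A(S) = (S + ((S² + 17*S) + S))/(S + S) = (S + (S² + 18*S))/((2*S)) = (S² + 19*S)*(1/(2*S)) = (S² + 19*S)/(2*S))
A(27)*37 = (19/2 + (½)*27)*37 = (19/2 + 27/2)*37 = 23*37 = 851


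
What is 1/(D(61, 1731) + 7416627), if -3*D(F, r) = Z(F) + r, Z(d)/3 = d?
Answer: 1/7415989 ≈ 1.3484e-7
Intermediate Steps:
Z(d) = 3*d
D(F, r) = -F - r/3 (D(F, r) = -(3*F + r)/3 = -(r + 3*F)/3 = -F - r/3)
1/(D(61, 1731) + 7416627) = 1/((-1*61 - ⅓*1731) + 7416627) = 1/((-61 - 577) + 7416627) = 1/(-638 + 7416627) = 1/7415989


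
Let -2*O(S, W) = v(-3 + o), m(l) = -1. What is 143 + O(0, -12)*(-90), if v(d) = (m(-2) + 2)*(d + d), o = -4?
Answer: -487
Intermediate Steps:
v(d) = 2*d (v(d) = (-1 + 2)*(d + d) = 1*(2*d) = 2*d)
O(S, W) = 7 (O(S, W) = -(-3 - 4) = -(-7) = -½*(-14) = 7)
143 + O(0, -12)*(-90) = 143 + 7*(-90) = 143 - 630 = -487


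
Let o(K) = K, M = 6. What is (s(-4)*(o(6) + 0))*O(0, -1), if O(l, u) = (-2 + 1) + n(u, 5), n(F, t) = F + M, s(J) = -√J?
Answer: -48*I ≈ -48.0*I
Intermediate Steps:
n(F, t) = 6 + F (n(F, t) = F + 6 = 6 + F)
O(l, u) = 5 + u (O(l, u) = (-2 + 1) + (6 + u) = -1 + (6 + u) = 5 + u)
(s(-4)*(o(6) + 0))*O(0, -1) = ((-√(-4))*(6 + 0))*(5 - 1) = (-2*I*6)*4 = -12*I*4 = -48*I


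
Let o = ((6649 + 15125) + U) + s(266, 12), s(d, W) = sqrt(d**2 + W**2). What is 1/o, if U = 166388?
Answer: 94081/17702433672 - 5*sqrt(709)/17702433672 ≈ 5.3071e-6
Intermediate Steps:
s(d, W) = sqrt(W**2 + d**2)
o = 188162 + 10*sqrt(709) (o = ((6649 + 15125) + 166388) + sqrt(12**2 + 266**2) = (21774 + 166388) + sqrt(144 + 70756) = 188162 + sqrt(70900) = 188162 + 10*sqrt(709) ≈ 1.8843e+5)
1/o = 1/(188162 + 10*sqrt(709))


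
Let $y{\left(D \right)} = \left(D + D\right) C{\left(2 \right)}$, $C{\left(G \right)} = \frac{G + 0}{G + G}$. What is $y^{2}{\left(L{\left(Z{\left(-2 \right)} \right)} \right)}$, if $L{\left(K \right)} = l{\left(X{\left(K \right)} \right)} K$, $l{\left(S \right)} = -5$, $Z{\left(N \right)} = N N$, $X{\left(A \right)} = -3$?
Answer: $400$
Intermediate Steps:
$Z{\left(N \right)} = N^{2}$
$C{\left(G \right)} = \frac{1}{2}$ ($C{\left(G \right)} = \frac{G}{2 G} = G \frac{1}{2 G} = \frac{1}{2}$)
$L{\left(K \right)} = - 5 K$
$y{\left(D \right)} = D$ ($y{\left(D \right)} = \left(D + D\right) \frac{1}{2} = 2 D \frac{1}{2} = D$)
$y^{2}{\left(L{\left(Z{\left(-2 \right)} \right)} \right)} = \left(- 5 \left(-2\right)^{2}\right)^{2} = \left(\left(-5\right) 4\right)^{2} = \left(-20\right)^{2} = 400$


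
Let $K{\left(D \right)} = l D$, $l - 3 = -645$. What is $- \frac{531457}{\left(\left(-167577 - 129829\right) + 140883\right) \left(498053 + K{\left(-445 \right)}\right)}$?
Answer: $\frac{531457}{122673805589} \approx 4.3323 \cdot 10^{-6}$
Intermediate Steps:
$l = -642$ ($l = 3 - 645 = -642$)
$K{\left(D \right)} = - 642 D$
$- \frac{531457}{\left(\left(-167577 - 129829\right) + 140883\right) \left(498053 + K{\left(-445 \right)}\right)} = - \frac{531457}{\left(\left(-167577 - 129829\right) + 140883\right) \left(498053 - -285690\right)} = - \frac{531457}{\left(\left(-167577 - 129829\right) + 140883\right) \left(498053 + 285690\right)} = - \frac{531457}{\left(-297406 + 140883\right) 783743} = - \frac{531457}{\left(-156523\right) 783743} = - \frac{531457}{-122673805589} = \left(-531457\right) \left(- \frac{1}{122673805589}\right) = \frac{531457}{122673805589}$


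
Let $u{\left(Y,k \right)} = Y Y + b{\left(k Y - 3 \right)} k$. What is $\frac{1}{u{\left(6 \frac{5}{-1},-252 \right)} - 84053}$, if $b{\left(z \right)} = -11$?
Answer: $- \frac{1}{80381} \approx -1.2441 \cdot 10^{-5}$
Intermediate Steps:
$u{\left(Y,k \right)} = Y^{2} - 11 k$ ($u{\left(Y,k \right)} = Y Y - 11 k = Y^{2} - 11 k$)
$\frac{1}{u{\left(6 \frac{5}{-1},-252 \right)} - 84053} = \frac{1}{\left(\left(6 \frac{5}{-1}\right)^{2} - -2772\right) - 84053} = \frac{1}{\left(\left(6 \cdot 5 \left(-1\right)\right)^{2} + 2772\right) - 84053} = \frac{1}{\left(\left(6 \left(-5\right)\right)^{2} + 2772\right) - 84053} = \frac{1}{\left(\left(-30\right)^{2} + 2772\right) - 84053} = \frac{1}{\left(900 + 2772\right) - 84053} = \frac{1}{3672 - 84053} = \frac{1}{-80381} = - \frac{1}{80381}$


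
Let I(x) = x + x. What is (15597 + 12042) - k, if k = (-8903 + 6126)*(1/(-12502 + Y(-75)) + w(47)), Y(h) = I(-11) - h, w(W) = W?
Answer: 1968906165/12449 ≈ 1.5816e+5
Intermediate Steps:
I(x) = 2*x
Y(h) = -22 - h (Y(h) = 2*(-11) - h = -22 - h)
k = -1624828254/12449 (k = (-8903 + 6126)*(1/(-12502 + (-22 - 1*(-75))) + 47) = -2777*(1/(-12502 + (-22 + 75)) + 47) = -2777*(1/(-12502 + 53) + 47) = -2777*(1/(-12449) + 47) = -2777*(-1/12449 + 47) = -2777*585102/12449 = -1624828254/12449 ≈ -1.3052e+5)
(15597 + 12042) - k = (15597 + 12042) - 1*(-1624828254/12449) = 27639 + 1624828254/12449 = 1968906165/12449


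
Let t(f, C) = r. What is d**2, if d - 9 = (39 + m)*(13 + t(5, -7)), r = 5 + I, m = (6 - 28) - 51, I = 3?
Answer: 497025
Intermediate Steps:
m = -73 (m = -22 - 51 = -73)
r = 8 (r = 5 + 3 = 8)
t(f, C) = 8
d = -705 (d = 9 + (39 - 73)*(13 + 8) = 9 - 34*21 = 9 - 714 = -705)
d**2 = (-705)**2 = 497025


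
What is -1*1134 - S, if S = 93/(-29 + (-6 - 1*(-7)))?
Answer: -31659/28 ≈ -1130.7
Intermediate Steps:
S = -93/28 (S = 93/(-29 + (-6 + 7)) = 93/(-29 + 1) = 93/(-28) = 93*(-1/28) = -93/28 ≈ -3.3214)
-1*1134 - S = -1*1134 - 1*(-93/28) = -1134 + 93/28 = -31659/28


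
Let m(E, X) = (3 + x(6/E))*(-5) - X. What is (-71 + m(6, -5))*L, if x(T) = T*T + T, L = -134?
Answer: 12194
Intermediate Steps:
x(T) = T + T² (x(T) = T² + T = T + T²)
m(E, X) = -15 - X - 30*(1 + 6/E)/E (m(E, X) = (3 + (6/E)*(1 + 6/E))*(-5) - X = (3 + 6*(1 + 6/E)/E)*(-5) - X = (-15 - 30*(1 + 6/E)/E) - X = -15 - X - 30*(1 + 6/E)/E)
(-71 + m(6, -5))*L = (-71 + (-15 - 1*(-5) - 180/6² - 30/6))*(-134) = (-71 + (-15 + 5 - 180*1/36 - 30*⅙))*(-134) = (-71 + (-15 + 5 - 5 - 5))*(-134) = (-71 - 20)*(-134) = -91*(-134) = 12194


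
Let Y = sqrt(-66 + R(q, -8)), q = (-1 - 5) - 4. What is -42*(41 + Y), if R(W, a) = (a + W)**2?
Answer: -1722 - 42*sqrt(258) ≈ -2396.6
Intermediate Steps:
q = -10 (q = -6 - 4 = -10)
R(W, a) = (W + a)**2
Y = sqrt(258) (Y = sqrt(-66 + (-10 - 8)**2) = sqrt(-66 + (-18)**2) = sqrt(-66 + 324) = sqrt(258) ≈ 16.062)
-42*(41 + Y) = -42*(41 + sqrt(258)) = -1722 - 42*sqrt(258)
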